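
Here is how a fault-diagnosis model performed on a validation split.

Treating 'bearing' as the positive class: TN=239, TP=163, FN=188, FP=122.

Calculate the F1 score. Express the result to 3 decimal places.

0.513

Precision = TP/(TP+FP) = 163/285 = 0.5719
Recall = TP/(TP+FN) = 163/351 = 0.4644
F1 = 2·TP/(2·TP+FP+FN) = 326/636 = 0.513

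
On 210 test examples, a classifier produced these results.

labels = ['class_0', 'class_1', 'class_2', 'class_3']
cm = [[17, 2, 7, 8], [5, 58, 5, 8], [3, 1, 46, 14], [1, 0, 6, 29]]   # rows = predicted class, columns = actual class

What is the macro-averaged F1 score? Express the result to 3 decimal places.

0.686

Per-class F1 score (2·TP/(2·TP+FP+FN)):
  class_0: TP=17, FP=2+7+8=17, FN=5+3+1=9 → 34/60 = 0.5667
  class_1: TP=58, FP=5+5+8=18, FN=2+1+0=3 → 116/137 = 0.8467
  class_2: TP=46, FP=3+1+14=18, FN=7+5+6=18 → 92/128 = 0.7188
  class_3: TP=29, FP=1+0+6=7, FN=8+8+14=30 → 58/95 = 0.6105
Macro-F1 score = mean = (0.5667 + 0.8467 + 0.7188 + 0.6105) / 4 = 0.686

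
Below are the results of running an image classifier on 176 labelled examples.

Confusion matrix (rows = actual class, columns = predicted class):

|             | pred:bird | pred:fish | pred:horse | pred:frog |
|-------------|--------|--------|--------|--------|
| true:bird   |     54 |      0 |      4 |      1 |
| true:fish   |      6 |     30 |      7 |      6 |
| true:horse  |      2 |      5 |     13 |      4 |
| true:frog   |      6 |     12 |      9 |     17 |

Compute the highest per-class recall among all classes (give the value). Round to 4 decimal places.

0.9153

Per-class recall (TP/(TP+FN)):
  bird: TP=54, FN=0+4+1=5 → 54/59 = 0.91525
  fish: TP=30, FN=6+7+6=19 → 30/49 = 0.61224
  horse: TP=13, FN=2+5+4=11 → 13/24 = 0.54167
  frog: TP=17, FN=6+12+9=27 → 17/44 = 0.38636
Highest is class 'bird' with recall = 0.9153.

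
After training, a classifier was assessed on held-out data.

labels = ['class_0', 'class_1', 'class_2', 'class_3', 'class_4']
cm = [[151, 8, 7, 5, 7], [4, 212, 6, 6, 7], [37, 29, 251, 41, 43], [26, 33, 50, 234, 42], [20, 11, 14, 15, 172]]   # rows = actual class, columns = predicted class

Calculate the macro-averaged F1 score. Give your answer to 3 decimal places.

Per-class F1 score (2·TP/(2·TP+FP+FN)):
  class_0: TP=151, FP=4+37+26+20=87, FN=8+7+5+7=27 → 302/416 = 0.7260
  class_1: TP=212, FP=8+29+33+11=81, FN=4+6+6+7=23 → 424/528 = 0.8030
  class_2: TP=251, FP=7+6+50+14=77, FN=37+29+41+43=150 → 502/729 = 0.6886
  class_3: TP=234, FP=5+6+41+15=67, FN=26+33+50+42=151 → 468/686 = 0.6822
  class_4: TP=172, FP=7+7+43+42=99, FN=20+11+14+15=60 → 344/503 = 0.6839
Macro-F1 score = mean = (0.7260 + 0.8030 + 0.6886 + 0.6822 + 0.6839) / 5 = 0.717

0.717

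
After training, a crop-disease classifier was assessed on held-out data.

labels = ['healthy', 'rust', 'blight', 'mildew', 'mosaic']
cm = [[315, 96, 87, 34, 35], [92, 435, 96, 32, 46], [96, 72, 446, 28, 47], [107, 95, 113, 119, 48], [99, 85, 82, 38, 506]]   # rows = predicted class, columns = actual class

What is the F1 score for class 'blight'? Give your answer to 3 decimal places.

Take TP from the diagonal, FP from the rest of the 'blight' prediction marginal, FN from the rest of the 'blight' actual marginal.
F1 score = 2·TP/(2·TP+FP+FN).
blight: TP=446, FP=96+72+28+47=243, FN=87+96+113+82=378 → 892/1513 = 0.5896

0.590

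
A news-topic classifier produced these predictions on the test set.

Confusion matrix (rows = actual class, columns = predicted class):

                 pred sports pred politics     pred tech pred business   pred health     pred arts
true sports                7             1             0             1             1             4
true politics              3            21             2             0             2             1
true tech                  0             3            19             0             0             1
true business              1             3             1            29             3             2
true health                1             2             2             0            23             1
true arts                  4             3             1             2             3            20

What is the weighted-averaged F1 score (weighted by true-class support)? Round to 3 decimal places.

0.715

Per-class F1 score (2·TP/(2·TP+FP+FN)):
  sports: TP=7, FP=3+0+1+1+4=9, FN=1+0+1+1+4=7 → 14/30 = 0.4667
  politics: TP=21, FP=1+3+3+2+3=12, FN=3+2+0+2+1=8 → 42/62 = 0.6774
  tech: TP=19, FP=0+2+1+2+1=6, FN=0+3+0+0+1=4 → 38/48 = 0.7917
  business: TP=29, FP=1+0+0+0+2=3, FN=1+3+1+3+2=10 → 58/71 = 0.8169
  health: TP=23, FP=1+2+0+3+3=9, FN=1+2+2+0+1=6 → 46/61 = 0.7541
  arts: TP=20, FP=4+1+1+2+1=9, FN=4+3+1+2+3=13 → 40/62 = 0.6452
Weighted-F1 score = Σ (supportᵢ/N)·F1 scoreᵢ with N=167: (14/167)·0.4667 + (29/167)·0.6774 + (23/167)·0.7917 + (39/167)·0.8169 + (29/167)·0.7541 + (33/167)·0.6452 = 0.715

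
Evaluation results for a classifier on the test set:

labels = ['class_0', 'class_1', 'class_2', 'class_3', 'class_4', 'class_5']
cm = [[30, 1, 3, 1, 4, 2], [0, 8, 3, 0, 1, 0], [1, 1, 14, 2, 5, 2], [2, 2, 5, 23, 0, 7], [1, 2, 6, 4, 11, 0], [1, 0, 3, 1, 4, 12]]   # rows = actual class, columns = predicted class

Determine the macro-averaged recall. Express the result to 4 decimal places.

0.5963

Per-class recall (TP/(TP+FN)):
  class_0: TP=30, FN=1+3+1+4+2=11 → 30/41 = 0.73171
  class_1: TP=8, FN=0+3+0+1+0=4 → 8/12 = 0.66667
  class_2: TP=14, FN=1+1+2+5+2=11 → 14/25 = 0.56000
  class_3: TP=23, FN=2+2+5+0+7=16 → 23/39 = 0.58974
  class_4: TP=11, FN=1+2+6+4+0=13 → 11/24 = 0.45833
  class_5: TP=12, FN=1+0+3+1+4=9 → 12/21 = 0.57143
Macro-recall = mean = (0.73171 + 0.66667 + 0.56000 + 0.58974 + 0.45833 + 0.57143) / 6 = 0.5963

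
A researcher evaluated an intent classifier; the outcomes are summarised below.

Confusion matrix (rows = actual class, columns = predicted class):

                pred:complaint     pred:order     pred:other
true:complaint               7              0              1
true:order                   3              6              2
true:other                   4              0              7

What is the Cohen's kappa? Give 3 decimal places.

Observed agreement pₒ = trace/N = 20/30 = 0.6667
Expected agreement pₑ = Σ (rowᵢ·colᵢ)/N² = (8·14 + 11·6 + 11·10)/30² = 0.3200
κ = (pₒ − pₑ)/(1 − pₑ) = (0.6667 − 0.3200)/(1 − 0.3200) = 0.510

0.510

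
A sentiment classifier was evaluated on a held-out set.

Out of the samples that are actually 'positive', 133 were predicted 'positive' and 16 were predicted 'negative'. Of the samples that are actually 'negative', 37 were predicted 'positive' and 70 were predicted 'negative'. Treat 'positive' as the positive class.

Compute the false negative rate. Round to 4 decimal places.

FNR = FN/(FN+TP) = 16/(16+133) = 0.1074

0.1074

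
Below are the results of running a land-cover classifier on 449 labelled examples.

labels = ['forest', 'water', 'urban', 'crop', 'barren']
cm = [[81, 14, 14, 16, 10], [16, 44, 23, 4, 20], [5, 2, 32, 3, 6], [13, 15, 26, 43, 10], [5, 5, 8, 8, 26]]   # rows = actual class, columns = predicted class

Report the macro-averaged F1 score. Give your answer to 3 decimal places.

0.485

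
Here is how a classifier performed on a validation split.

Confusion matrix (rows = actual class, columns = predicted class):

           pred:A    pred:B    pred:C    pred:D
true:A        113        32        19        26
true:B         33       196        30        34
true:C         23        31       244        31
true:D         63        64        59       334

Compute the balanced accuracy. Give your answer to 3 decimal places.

0.662

Balanced accuracy = mean of per-class recall.
  A: recall = 113/190 = 0.5947
  B: recall = 196/293 = 0.6689
  C: recall = 244/329 = 0.7416
  D: recall = 334/520 = 0.6423
Mean = (0.5947 + 0.6689 + 0.7416 + 0.6423) / 4 = 0.662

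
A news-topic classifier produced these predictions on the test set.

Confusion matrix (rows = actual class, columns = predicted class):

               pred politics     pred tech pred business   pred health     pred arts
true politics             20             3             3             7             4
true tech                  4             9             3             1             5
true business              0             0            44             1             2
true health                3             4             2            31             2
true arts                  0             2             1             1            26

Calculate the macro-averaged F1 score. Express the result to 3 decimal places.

0.691

Per-class F1 score (2·TP/(2·TP+FP+FN)):
  politics: TP=20, FP=4+0+3+0=7, FN=3+3+7+4=17 → 40/64 = 0.6250
  tech: TP=9, FP=3+0+4+2=9, FN=4+3+1+5=13 → 18/40 = 0.4500
  business: TP=44, FP=3+3+2+1=9, FN=0+0+1+2=3 → 88/100 = 0.8800
  health: TP=31, FP=7+1+1+1=10, FN=3+4+2+2=11 → 62/83 = 0.7470
  arts: TP=26, FP=4+5+2+2=13, FN=0+2+1+1=4 → 52/69 = 0.7536
Macro-F1 score = mean = (0.6250 + 0.4500 + 0.8800 + 0.7470 + 0.7536) / 5 = 0.691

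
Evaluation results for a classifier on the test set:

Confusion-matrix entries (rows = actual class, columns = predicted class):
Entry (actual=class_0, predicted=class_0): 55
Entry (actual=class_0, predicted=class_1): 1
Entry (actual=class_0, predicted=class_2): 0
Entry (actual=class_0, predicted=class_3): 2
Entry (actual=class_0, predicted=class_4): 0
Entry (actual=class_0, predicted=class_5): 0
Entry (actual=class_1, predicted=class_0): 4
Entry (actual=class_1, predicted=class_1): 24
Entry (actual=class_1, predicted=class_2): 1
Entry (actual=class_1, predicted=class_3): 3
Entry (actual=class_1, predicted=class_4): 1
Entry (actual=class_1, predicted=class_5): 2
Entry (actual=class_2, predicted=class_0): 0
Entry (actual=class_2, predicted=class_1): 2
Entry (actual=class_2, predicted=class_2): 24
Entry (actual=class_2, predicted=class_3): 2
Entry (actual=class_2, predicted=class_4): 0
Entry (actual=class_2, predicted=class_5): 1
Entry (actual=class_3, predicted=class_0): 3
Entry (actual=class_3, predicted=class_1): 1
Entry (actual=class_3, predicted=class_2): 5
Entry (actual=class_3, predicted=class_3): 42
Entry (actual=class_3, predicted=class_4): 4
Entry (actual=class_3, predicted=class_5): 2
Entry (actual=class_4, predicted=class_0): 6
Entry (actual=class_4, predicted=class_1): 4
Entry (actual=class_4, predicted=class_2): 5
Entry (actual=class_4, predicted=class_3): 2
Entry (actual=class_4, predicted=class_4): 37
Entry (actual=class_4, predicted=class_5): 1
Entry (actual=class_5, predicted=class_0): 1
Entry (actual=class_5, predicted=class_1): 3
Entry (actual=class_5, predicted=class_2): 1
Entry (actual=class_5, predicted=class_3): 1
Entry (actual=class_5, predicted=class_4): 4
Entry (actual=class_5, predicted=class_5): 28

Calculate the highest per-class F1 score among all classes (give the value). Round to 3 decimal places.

Per-class F1 score (2·TP/(2·TP+FP+FN)):
  class_0: TP=55, FP=4+0+3+6+1=14, FN=1+0+2+0+0=3 → 110/127 = 0.8661
  class_1: TP=24, FP=1+2+1+4+3=11, FN=4+1+3+1+2=11 → 48/70 = 0.6857
  class_2: TP=24, FP=0+1+5+5+1=12, FN=0+2+2+0+1=5 → 48/65 = 0.7385
  class_3: TP=42, FP=2+3+2+2+1=10, FN=3+1+5+4+2=15 → 84/109 = 0.7706
  class_4: TP=37, FP=0+1+0+4+4=9, FN=6+4+5+2+1=18 → 74/101 = 0.7327
  class_5: TP=28, FP=0+2+1+2+1=6, FN=1+3+1+1+4=10 → 56/72 = 0.7778
Highest is class 'class_0' with F1 score = 0.866.

0.866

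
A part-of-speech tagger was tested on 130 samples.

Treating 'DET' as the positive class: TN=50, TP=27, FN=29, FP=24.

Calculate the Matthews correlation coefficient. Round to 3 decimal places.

MCC = (TP·TN − FP·FN) / √((TP+FP)(TP+FN)(TN+FP)(TN+FN))
Numerator = 27·50 − 24·29 = 654
Denominator = √(51·56·74·79) = √16696176 = 4086.0954
MCC = 654 / 4086.0954 = 0.160

0.160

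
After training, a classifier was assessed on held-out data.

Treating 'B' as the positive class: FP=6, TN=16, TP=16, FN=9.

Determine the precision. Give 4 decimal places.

Precision = TP/(TP+FP) = 16/(16+6) = 16/22 = 0.7273

0.7273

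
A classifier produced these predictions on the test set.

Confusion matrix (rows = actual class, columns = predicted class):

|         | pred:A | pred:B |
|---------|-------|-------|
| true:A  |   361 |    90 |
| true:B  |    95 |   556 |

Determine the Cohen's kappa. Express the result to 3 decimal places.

0.653

Observed agreement pₒ = trace/N = 917/1102 = 0.8321
Expected agreement pₑ = Σ (rowᵢ·colᵢ)/N² = (451·456 + 651·646)/1102² = 0.5156
κ = (pₒ − pₑ)/(1 − pₑ) = (0.8321 − 0.5156)/(1 − 0.5156) = 0.653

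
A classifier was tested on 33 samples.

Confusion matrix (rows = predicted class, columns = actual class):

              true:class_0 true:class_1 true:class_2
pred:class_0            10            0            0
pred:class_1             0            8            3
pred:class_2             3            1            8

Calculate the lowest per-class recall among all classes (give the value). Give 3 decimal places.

Per-class recall (TP/(TP+FN)):
  class_0: TP=10, FN=0+3=3 → 10/13 = 0.7692
  class_1: TP=8, FN=0+1=1 → 8/9 = 0.8889
  class_2: TP=8, FN=0+3=3 → 8/11 = 0.7273
Lowest is class 'class_2' with recall = 0.727.

0.727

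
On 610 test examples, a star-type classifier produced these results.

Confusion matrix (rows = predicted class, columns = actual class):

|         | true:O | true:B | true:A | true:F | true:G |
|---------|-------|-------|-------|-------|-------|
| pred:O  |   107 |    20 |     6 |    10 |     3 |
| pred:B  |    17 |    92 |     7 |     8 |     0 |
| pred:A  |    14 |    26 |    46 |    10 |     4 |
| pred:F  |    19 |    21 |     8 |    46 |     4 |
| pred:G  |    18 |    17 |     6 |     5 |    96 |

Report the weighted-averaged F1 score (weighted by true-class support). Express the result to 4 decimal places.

0.6344

Per-class F1 score (2·TP/(2·TP+FP+FN)):
  O: TP=107, FP=20+6+10+3=39, FN=17+14+19+18=68 → 214/321 = 0.66667
  B: TP=92, FP=17+7+8+0=32, FN=20+26+21+17=84 → 184/300 = 0.61333
  A: TP=46, FP=14+26+10+4=54, FN=6+7+8+6=27 → 92/173 = 0.53179
  F: TP=46, FP=19+21+8+4=52, FN=10+8+10+5=33 → 92/177 = 0.51977
  G: TP=96, FP=18+17+6+5=46, FN=3+0+4+4=11 → 192/249 = 0.77108
Weighted-F1 score = Σ (supportᵢ/N)·F1 scoreᵢ with N=610: (175/610)·0.66667 + (176/610)·0.61333 + (73/610)·0.53179 + (79/610)·0.51977 + (107/610)·0.77108 = 0.6344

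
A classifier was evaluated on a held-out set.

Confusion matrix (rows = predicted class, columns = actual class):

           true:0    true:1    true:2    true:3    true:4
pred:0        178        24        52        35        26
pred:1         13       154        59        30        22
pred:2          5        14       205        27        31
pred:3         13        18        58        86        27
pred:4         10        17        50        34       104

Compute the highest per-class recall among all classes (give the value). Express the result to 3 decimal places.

0.813

Per-class recall (TP/(TP+FN)):
  0: TP=178, FN=13+5+13+10=41 → 178/219 = 0.8128
  1: TP=154, FN=24+14+18+17=73 → 154/227 = 0.6784
  2: TP=205, FN=52+59+58+50=219 → 205/424 = 0.4835
  3: TP=86, FN=35+30+27+34=126 → 86/212 = 0.4057
  4: TP=104, FN=26+22+31+27=106 → 104/210 = 0.4952
Highest is class '0' with recall = 0.813.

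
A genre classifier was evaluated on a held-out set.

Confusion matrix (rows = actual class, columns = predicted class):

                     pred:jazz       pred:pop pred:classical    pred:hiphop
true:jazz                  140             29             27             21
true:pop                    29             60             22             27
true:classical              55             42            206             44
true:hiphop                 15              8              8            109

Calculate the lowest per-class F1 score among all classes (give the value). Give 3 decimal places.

Per-class F1 score (2·TP/(2·TP+FP+FN)):
  jazz: TP=140, FP=29+55+15=99, FN=29+27+21=77 → 280/456 = 0.6140
  pop: TP=60, FP=29+42+8=79, FN=29+22+27=78 → 120/277 = 0.4332
  classical: TP=206, FP=27+22+8=57, FN=55+42+44=141 → 412/610 = 0.6754
  hiphop: TP=109, FP=21+27+44=92, FN=15+8+8=31 → 218/341 = 0.6393
Lowest is class 'pop' with F1 score = 0.433.

0.433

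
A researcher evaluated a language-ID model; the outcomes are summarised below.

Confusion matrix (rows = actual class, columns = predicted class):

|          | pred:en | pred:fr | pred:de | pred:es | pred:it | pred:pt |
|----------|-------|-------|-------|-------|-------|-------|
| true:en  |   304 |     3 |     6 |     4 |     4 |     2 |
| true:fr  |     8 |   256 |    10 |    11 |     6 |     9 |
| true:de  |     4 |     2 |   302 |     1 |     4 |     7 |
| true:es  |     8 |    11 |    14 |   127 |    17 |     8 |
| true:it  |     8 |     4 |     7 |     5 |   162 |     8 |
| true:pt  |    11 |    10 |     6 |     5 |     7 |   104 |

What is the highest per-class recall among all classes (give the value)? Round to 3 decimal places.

Per-class recall (TP/(TP+FN)):
  en: TP=304, FN=3+6+4+4+2=19 → 304/323 = 0.9412
  fr: TP=256, FN=8+10+11+6+9=44 → 256/300 = 0.8533
  de: TP=302, FN=4+2+1+4+7=18 → 302/320 = 0.9438
  es: TP=127, FN=8+11+14+17+8=58 → 127/185 = 0.6865
  it: TP=162, FN=8+4+7+5+8=32 → 162/194 = 0.8351
  pt: TP=104, FN=11+10+6+5+7=39 → 104/143 = 0.7273
Highest is class 'de' with recall = 0.944.

0.944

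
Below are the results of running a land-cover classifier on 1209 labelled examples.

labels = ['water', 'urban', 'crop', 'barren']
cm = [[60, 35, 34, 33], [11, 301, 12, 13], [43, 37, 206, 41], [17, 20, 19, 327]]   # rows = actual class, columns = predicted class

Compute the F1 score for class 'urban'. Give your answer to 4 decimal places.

0.8247

Treat 'urban' as positive and all other classes as negative.
F1 score = 2·TP/(2·TP+FP+FN).
urban: TP=301, FP=35+37+20=92, FN=11+12+13=36 → 602/730 = 0.82466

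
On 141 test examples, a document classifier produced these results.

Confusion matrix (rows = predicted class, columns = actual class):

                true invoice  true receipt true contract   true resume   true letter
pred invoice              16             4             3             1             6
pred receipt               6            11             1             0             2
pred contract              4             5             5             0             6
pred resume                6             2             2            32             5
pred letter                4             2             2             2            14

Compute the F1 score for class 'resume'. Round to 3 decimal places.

F1 score = 2·TP/(2·TP+FP+FN).
resume: TP=32, FP=6+2+2+5=15, FN=1+0+0+2=3 → 64/82 = 0.7805

0.780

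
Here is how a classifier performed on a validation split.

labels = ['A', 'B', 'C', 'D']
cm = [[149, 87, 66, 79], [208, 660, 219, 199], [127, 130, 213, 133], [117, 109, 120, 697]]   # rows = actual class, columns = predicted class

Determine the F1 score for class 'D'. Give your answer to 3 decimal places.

0.648

F1 score = 2·TP/(2·TP+FP+FN).
D: TP=697, FP=79+199+133=411, FN=117+109+120=346 → 1394/2151 = 0.6481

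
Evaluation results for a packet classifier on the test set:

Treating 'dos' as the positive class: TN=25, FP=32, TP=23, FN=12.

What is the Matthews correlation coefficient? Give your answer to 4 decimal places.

0.0948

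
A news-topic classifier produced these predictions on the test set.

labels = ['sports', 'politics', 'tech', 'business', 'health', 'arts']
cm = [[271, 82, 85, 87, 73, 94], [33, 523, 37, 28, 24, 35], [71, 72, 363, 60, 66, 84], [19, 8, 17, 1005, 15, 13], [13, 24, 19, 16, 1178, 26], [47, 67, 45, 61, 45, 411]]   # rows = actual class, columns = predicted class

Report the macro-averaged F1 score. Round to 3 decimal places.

0.685

Per-class F1 score (2·TP/(2·TP+FP+FN)):
  sports: TP=271, FP=33+71+19+13+47=183, FN=82+85+87+73+94=421 → 542/1146 = 0.4729
  politics: TP=523, FP=82+72+8+24+67=253, FN=33+37+28+24+35=157 → 1046/1456 = 0.7184
  tech: TP=363, FP=85+37+17+19+45=203, FN=71+72+60+66+84=353 → 726/1282 = 0.5663
  business: TP=1005, FP=87+28+60+16+61=252, FN=19+8+17+15+13=72 → 2010/2334 = 0.8612
  health: TP=1178, FP=73+24+66+15+45=223, FN=13+24+19+16+26=98 → 2356/2677 = 0.8801
  arts: TP=411, FP=94+35+84+13+26=252, FN=47+67+45+61+45=265 → 822/1339 = 0.6139
Macro-F1 score = mean = (0.4729 + 0.7184 + 0.5663 + 0.8612 + 0.8801 + 0.6139) / 6 = 0.685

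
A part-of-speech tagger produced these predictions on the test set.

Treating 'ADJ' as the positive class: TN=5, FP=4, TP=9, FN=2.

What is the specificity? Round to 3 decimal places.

Specificity = TN/(TN+FP) = 5/(5+4) = 0.556

0.556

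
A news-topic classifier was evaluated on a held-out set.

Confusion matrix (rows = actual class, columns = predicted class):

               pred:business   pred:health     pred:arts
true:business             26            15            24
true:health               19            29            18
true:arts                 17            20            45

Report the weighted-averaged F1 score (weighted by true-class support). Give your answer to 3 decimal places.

0.468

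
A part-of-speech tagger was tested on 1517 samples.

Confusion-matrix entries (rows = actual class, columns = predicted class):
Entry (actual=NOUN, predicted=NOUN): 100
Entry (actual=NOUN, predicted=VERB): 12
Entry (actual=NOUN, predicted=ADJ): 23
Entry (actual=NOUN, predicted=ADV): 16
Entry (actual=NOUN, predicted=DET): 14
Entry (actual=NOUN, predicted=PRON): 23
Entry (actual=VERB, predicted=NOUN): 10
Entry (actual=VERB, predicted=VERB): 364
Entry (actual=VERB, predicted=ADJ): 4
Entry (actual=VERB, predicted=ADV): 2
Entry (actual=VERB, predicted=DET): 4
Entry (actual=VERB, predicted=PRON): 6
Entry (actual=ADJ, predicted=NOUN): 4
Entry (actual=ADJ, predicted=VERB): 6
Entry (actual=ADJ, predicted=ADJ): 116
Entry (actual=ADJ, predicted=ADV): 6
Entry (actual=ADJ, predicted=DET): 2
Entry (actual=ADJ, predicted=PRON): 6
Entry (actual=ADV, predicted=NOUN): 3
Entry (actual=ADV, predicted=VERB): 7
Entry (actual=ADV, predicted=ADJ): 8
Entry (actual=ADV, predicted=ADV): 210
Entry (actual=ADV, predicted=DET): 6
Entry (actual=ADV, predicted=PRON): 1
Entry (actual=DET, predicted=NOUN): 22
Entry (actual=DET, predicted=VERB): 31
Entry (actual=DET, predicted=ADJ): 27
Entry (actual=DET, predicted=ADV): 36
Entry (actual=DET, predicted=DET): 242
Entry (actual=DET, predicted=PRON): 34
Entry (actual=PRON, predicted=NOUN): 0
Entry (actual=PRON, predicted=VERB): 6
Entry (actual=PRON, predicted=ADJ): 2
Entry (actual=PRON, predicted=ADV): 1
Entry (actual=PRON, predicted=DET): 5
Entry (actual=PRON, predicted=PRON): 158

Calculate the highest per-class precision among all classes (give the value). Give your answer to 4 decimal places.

Per-class precision (TP/(TP+FP)):
  NOUN: TP=100, FP=10+4+3+22+0=39 → 100/139 = 0.71942
  VERB: TP=364, FP=12+6+7+31+6=62 → 364/426 = 0.85446
  ADJ: TP=116, FP=23+4+8+27+2=64 → 116/180 = 0.64444
  ADV: TP=210, FP=16+2+6+36+1=61 → 210/271 = 0.77491
  DET: TP=242, FP=14+4+2+6+5=31 → 242/273 = 0.88645
  PRON: TP=158, FP=23+6+6+1+34=70 → 158/228 = 0.69298
Highest is class 'DET' with precision = 0.8864.

0.8864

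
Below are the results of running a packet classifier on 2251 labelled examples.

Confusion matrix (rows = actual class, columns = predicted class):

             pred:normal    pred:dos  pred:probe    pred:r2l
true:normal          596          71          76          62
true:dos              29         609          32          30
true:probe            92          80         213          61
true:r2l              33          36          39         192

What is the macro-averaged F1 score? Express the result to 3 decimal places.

Per-class F1 score (2·TP/(2·TP+FP+FN)):
  normal: TP=596, FP=29+92+33=154, FN=71+76+62=209 → 1192/1555 = 0.7666
  dos: TP=609, FP=71+80+36=187, FN=29+32+30=91 → 1218/1496 = 0.8142
  probe: TP=213, FP=76+32+39=147, FN=92+80+61=233 → 426/806 = 0.5285
  r2l: TP=192, FP=62+30+61=153, FN=33+36+39=108 → 384/645 = 0.5953
Macro-F1 score = mean = (0.7666 + 0.8142 + 0.5285 + 0.5953) / 4 = 0.676

0.676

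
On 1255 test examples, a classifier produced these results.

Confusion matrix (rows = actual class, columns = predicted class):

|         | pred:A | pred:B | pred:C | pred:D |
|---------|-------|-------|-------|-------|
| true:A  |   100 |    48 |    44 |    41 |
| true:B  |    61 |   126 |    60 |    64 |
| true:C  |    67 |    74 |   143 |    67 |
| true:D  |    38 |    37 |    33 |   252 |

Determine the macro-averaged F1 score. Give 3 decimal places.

Per-class F1 score (2·TP/(2·TP+FP+FN)):
  A: TP=100, FP=61+67+38=166, FN=48+44+41=133 → 200/499 = 0.4008
  B: TP=126, FP=48+74+37=159, FN=61+60+64=185 → 252/596 = 0.4228
  C: TP=143, FP=44+60+33=137, FN=67+74+67=208 → 286/631 = 0.4532
  D: TP=252, FP=41+64+67=172, FN=38+37+33=108 → 504/784 = 0.6429
Macro-F1 score = mean = (0.4008 + 0.4228 + 0.4532 + 0.6429) / 4 = 0.480

0.480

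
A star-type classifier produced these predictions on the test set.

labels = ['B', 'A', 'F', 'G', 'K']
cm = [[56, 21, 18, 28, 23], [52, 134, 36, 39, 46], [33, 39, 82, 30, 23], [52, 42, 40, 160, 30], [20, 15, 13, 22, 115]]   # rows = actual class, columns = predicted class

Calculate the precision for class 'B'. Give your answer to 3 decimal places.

0.263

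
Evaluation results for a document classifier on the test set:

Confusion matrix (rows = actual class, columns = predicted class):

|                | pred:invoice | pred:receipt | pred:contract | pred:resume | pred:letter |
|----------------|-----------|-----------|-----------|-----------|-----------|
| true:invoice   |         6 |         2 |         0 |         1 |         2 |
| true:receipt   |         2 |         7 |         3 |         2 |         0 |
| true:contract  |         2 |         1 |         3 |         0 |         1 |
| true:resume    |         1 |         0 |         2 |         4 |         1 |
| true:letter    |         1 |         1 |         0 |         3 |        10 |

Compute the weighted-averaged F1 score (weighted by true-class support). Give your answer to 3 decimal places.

Per-class F1 score (2·TP/(2·TP+FP+FN)):
  invoice: TP=6, FP=2+2+1+1=6, FN=2+0+1+2=5 → 12/23 = 0.5217
  receipt: TP=7, FP=2+1+0+1=4, FN=2+3+2+0=7 → 14/25 = 0.5600
  contract: TP=3, FP=0+3+2+0=5, FN=2+1+0+1=4 → 6/15 = 0.4000
  resume: TP=4, FP=1+2+0+3=6, FN=1+0+2+1=4 → 8/18 = 0.4444
  letter: TP=10, FP=2+0+1+1=4, FN=1+1+0+3=5 → 20/29 = 0.6897
Weighted-F1 score = Σ (supportᵢ/N)·F1 scoreᵢ with N=55: (11/55)·0.5217 + (14/55)·0.5600 + (7/55)·0.4000 + (8/55)·0.4444 + (15/55)·0.6897 = 0.551

0.551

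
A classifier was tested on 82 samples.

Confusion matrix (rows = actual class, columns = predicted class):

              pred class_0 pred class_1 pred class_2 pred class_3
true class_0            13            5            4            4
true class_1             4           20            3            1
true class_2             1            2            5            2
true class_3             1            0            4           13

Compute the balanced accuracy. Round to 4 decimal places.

0.6091

Balanced accuracy = mean of per-class recall.
  class_0: recall = 13/26 = 0.50000
  class_1: recall = 20/28 = 0.71429
  class_2: recall = 5/10 = 0.50000
  class_3: recall = 13/18 = 0.72222
Mean = (0.50000 + 0.71429 + 0.50000 + 0.72222) / 4 = 0.6091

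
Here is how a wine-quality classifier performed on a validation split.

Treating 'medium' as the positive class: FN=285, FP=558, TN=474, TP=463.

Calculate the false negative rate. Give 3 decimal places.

0.381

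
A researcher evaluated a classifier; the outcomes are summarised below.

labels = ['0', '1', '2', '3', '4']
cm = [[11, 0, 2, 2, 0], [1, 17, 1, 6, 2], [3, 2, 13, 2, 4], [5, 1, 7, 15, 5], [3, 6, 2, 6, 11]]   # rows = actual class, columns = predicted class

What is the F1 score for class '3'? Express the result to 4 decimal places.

0.4688

F1 score = 2·TP/(2·TP+FP+FN).
3: TP=15, FP=2+6+2+6=16, FN=5+1+7+5=18 → 30/64 = 0.46875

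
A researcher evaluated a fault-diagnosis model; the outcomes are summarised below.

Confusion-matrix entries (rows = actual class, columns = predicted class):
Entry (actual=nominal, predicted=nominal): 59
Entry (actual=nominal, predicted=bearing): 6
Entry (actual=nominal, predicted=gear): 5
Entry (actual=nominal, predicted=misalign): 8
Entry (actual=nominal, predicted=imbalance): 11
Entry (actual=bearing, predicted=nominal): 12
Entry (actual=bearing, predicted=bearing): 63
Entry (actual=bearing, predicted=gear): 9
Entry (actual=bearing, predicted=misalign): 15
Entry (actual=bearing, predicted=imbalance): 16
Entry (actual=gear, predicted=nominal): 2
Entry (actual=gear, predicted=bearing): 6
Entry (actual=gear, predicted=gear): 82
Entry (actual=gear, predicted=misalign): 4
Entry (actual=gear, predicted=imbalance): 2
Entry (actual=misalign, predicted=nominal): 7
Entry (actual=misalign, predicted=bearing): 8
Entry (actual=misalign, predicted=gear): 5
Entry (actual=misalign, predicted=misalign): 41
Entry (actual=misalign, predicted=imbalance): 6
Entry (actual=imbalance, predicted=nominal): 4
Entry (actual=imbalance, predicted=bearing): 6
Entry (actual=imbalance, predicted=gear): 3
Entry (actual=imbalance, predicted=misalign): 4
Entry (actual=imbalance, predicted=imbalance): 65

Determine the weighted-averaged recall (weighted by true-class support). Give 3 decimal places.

0.690

Per-class recall (TP/(TP+FN)):
  nominal: TP=59, FN=6+5+8+11=30 → 59/89 = 0.6629
  bearing: TP=63, FN=12+9+15+16=52 → 63/115 = 0.5478
  gear: TP=82, FN=2+6+4+2=14 → 82/96 = 0.8542
  misalign: TP=41, FN=7+8+5+6=26 → 41/67 = 0.6119
  imbalance: TP=65, FN=4+6+3+4=17 → 65/82 = 0.7927
Weighted-recall = Σ (supportᵢ/N)·recallᵢ with N=449: (89/449)·0.6629 + (115/449)·0.5478 + (96/449)·0.8542 + (67/449)·0.6119 + (82/449)·0.7927 = 0.690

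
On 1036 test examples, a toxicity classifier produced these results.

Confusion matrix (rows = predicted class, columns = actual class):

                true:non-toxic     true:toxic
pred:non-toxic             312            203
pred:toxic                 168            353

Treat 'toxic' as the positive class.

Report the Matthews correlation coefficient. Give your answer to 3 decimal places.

0.284

MCC = (TP·TN − FP·FN) / √((TP+FP)(TP+FN)(TN+FP)(TN+FN))
Numerator = 353·312 − 168·203 = 76032
Denominator = √(521·556·480·515) = √71607907200 = 267596.5381
MCC = 76032 / 267596.5381 = 0.284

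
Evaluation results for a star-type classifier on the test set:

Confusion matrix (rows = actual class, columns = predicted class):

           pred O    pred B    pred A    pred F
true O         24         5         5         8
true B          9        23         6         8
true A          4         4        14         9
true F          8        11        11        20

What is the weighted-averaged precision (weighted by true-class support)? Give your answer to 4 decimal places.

0.4810

Per-class precision (TP/(TP+FP)):
  O: TP=24, FP=9+4+8=21 → 24/45 = 0.53333
  B: TP=23, FP=5+4+11=20 → 23/43 = 0.53488
  A: TP=14, FP=5+6+11=22 → 14/36 = 0.38889
  F: TP=20, FP=8+8+9=25 → 20/45 = 0.44444
Weighted-precision = Σ (supportᵢ/N)·precisionᵢ with N=169: (42/169)·0.53333 + (46/169)·0.53488 + (31/169)·0.38889 + (50/169)·0.44444 = 0.4810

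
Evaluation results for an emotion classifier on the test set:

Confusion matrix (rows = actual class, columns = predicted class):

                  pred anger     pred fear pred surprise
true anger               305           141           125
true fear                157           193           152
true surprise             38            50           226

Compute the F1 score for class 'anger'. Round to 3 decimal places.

0.570

F1 score = 2·TP/(2·TP+FP+FN).
anger: TP=305, FP=157+38=195, FN=141+125=266 → 610/1071 = 0.5696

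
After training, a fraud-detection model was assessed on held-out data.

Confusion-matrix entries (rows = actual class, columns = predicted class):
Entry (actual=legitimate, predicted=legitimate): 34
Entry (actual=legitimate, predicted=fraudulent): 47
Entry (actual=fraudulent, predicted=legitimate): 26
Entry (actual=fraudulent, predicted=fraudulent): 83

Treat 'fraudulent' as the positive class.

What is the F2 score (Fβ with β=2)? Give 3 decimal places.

0.733

Fβ = (1+β²)·TP / ((1+β²)·TP + β²·FN + FP), with β²=4
= 5·83 / (5·83 + 4·26 + 47) = 0.733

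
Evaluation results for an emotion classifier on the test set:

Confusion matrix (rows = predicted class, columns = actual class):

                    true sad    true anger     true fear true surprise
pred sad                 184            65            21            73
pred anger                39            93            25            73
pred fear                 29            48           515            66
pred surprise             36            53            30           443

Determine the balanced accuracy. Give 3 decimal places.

0.636

Balanced accuracy = mean of per-class recall.
  sad: recall = 184/288 = 0.6389
  anger: recall = 93/259 = 0.3591
  fear: recall = 515/591 = 0.8714
  surprise: recall = 443/655 = 0.6763
Mean = (0.6389 + 0.3591 + 0.8714 + 0.6763) / 4 = 0.636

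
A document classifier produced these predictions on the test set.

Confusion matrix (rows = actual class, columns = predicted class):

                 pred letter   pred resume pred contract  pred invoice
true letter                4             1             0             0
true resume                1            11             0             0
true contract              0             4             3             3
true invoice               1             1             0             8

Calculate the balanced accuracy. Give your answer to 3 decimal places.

Balanced accuracy = mean of per-class recall.
  letter: recall = 4/5 = 0.8000
  resume: recall = 11/12 = 0.9167
  contract: recall = 3/10 = 0.3000
  invoice: recall = 8/10 = 0.8000
Mean = (0.8000 + 0.9167 + 0.3000 + 0.8000) / 4 = 0.704

0.704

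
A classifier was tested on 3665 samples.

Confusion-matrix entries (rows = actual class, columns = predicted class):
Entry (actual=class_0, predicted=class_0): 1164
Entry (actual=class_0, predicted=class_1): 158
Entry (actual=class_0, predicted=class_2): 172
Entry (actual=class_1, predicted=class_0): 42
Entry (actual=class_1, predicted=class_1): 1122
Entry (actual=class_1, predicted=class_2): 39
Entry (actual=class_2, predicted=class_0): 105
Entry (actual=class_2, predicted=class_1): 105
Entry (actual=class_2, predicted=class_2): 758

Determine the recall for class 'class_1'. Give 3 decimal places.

0.933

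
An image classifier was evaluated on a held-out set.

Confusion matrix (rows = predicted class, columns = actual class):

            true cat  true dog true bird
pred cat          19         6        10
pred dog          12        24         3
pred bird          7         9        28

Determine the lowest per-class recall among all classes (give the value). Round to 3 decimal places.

0.500

Per-class recall (TP/(TP+FN)):
  cat: TP=19, FN=12+7=19 → 19/38 = 0.5000
  dog: TP=24, FN=6+9=15 → 24/39 = 0.6154
  bird: TP=28, FN=10+3=13 → 28/41 = 0.6829
Lowest is class 'cat' with recall = 0.500.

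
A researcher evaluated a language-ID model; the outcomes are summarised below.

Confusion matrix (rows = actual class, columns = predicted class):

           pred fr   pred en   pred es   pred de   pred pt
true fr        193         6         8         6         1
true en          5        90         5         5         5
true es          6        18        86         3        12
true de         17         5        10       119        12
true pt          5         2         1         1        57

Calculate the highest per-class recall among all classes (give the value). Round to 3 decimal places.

0.902

Per-class recall (TP/(TP+FN)):
  fr: TP=193, FN=6+8+6+1=21 → 193/214 = 0.9019
  en: TP=90, FN=5+5+5+5=20 → 90/110 = 0.8182
  es: TP=86, FN=6+18+3+12=39 → 86/125 = 0.6880
  de: TP=119, FN=17+5+10+12=44 → 119/163 = 0.7301
  pt: TP=57, FN=5+2+1+1=9 → 57/66 = 0.8636
Highest is class 'fr' with recall = 0.902.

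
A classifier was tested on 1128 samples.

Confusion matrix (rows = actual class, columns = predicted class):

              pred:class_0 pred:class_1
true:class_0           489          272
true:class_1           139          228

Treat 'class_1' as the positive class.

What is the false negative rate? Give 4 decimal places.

FNR = FN/(FN+TP) = 139/(139+228) = 0.3787

0.3787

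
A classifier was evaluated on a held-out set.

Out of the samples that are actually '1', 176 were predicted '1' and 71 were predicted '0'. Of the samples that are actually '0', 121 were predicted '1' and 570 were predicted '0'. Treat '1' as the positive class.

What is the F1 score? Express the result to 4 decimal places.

0.6471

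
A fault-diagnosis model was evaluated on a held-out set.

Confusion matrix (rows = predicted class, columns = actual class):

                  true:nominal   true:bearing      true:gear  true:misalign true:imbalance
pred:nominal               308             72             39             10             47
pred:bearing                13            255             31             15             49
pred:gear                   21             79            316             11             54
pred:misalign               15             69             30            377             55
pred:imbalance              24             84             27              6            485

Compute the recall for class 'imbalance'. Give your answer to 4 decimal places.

One-vs-rest for 'imbalance': TP = diagonal; FP = other classes predicted 'imbalance'; FN = 'imbalance' predicted as other.
recall = TP/(TP+FN).
imbalance: TP=485, FN=47+49+54+55=205 → 485/690 = 0.70290

0.7029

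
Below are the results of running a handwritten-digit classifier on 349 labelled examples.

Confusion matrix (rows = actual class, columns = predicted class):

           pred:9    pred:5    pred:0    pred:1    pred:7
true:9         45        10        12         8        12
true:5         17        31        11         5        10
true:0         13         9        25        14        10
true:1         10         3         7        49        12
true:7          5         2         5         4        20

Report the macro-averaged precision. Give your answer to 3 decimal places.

0.481

Per-class precision (TP/(TP+FP)):
  9: TP=45, FP=17+13+10+5=45 → 45/90 = 0.5000
  5: TP=31, FP=10+9+3+2=24 → 31/55 = 0.5636
  0: TP=25, FP=12+11+7+5=35 → 25/60 = 0.4167
  1: TP=49, FP=8+5+14+4=31 → 49/80 = 0.6125
  7: TP=20, FP=12+10+10+12=44 → 20/64 = 0.3125
Macro-precision = mean = (0.5000 + 0.5636 + 0.4167 + 0.6125 + 0.3125) / 5 = 0.481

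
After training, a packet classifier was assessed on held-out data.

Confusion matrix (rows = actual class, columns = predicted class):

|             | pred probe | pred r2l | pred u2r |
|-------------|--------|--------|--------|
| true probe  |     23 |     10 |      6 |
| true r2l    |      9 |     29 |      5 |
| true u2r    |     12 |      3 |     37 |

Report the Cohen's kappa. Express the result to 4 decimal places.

0.4949

Observed agreement pₒ = trace/N = 89/134 = 0.66418
Expected agreement pₑ = Σ (rowᵢ·colᵢ)/N² = (39·44 + 43·42 + 52·48)/134² = 0.33515
κ = (pₒ − pₑ)/(1 − pₑ) = (0.66418 − 0.33515)/(1 − 0.33515) = 0.4949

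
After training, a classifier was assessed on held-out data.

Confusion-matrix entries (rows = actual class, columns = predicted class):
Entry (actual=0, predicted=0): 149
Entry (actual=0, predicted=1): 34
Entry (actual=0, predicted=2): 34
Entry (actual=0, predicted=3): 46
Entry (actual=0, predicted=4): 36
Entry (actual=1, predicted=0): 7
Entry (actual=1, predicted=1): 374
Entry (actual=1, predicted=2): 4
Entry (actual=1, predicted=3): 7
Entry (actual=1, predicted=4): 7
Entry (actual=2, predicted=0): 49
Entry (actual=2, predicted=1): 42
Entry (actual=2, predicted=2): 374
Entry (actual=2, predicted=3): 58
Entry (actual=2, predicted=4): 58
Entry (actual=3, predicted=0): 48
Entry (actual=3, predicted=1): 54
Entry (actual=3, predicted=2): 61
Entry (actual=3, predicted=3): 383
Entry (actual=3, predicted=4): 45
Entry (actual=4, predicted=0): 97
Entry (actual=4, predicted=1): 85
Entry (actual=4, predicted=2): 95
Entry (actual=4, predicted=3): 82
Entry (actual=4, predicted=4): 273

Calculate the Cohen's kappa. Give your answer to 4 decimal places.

0.5237

Observed agreement pₒ = trace/N = 1553/2502 = 0.62070
Expected agreement pₑ = Σ (rowᵢ·colᵢ)/N² = (299·350 + 399·589 + 581·568 + 591·576 + 632·419)/2502² = 0.20366
κ = (pₒ − pₑ)/(1 − pₑ) = (0.62070 − 0.20366)/(1 − 0.20366) = 0.5237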